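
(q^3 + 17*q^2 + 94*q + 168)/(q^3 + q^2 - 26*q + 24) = (q^2 + 11*q + 28)/(q^2 - 5*q + 4)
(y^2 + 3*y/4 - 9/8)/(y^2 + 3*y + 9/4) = (4*y - 3)/(2*(2*y + 3))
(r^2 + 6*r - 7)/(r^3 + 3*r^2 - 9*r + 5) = (r + 7)/(r^2 + 4*r - 5)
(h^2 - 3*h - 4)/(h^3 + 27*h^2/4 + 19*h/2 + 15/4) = 4*(h - 4)/(4*h^2 + 23*h + 15)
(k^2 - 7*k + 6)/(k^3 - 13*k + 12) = (k - 6)/(k^2 + k - 12)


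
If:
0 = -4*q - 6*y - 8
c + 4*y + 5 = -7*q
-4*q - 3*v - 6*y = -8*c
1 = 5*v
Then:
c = -37/40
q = 151/520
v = 1/5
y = -397/260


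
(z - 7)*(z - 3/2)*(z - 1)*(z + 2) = z^4 - 15*z^3/2 + 55*z/2 - 21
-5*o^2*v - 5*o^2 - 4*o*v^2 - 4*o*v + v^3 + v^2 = (-5*o + v)*(o + v)*(v + 1)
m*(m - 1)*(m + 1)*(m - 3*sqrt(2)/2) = m^4 - 3*sqrt(2)*m^3/2 - m^2 + 3*sqrt(2)*m/2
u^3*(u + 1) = u^4 + u^3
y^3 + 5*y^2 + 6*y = y*(y + 2)*(y + 3)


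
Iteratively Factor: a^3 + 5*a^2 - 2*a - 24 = (a + 3)*(a^2 + 2*a - 8) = (a + 3)*(a + 4)*(a - 2)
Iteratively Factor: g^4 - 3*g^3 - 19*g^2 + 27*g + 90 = (g - 5)*(g^3 + 2*g^2 - 9*g - 18) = (g - 5)*(g + 2)*(g^2 - 9) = (g - 5)*(g - 3)*(g + 2)*(g + 3)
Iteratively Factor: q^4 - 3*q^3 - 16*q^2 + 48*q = (q - 4)*(q^3 + q^2 - 12*q) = (q - 4)*(q + 4)*(q^2 - 3*q) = (q - 4)*(q - 3)*(q + 4)*(q)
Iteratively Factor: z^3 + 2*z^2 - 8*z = (z + 4)*(z^2 - 2*z) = (z - 2)*(z + 4)*(z)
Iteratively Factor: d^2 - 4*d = (d)*(d - 4)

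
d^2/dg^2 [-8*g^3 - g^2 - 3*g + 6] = -48*g - 2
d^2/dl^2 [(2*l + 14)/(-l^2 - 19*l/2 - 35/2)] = -32/(8*l^3 + 60*l^2 + 150*l + 125)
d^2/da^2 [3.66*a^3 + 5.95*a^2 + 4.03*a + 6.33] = 21.96*a + 11.9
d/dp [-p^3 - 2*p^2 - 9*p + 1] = -3*p^2 - 4*p - 9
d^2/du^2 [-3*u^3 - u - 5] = -18*u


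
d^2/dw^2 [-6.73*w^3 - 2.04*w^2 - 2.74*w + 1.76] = -40.38*w - 4.08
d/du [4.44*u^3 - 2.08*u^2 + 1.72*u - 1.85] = 13.32*u^2 - 4.16*u + 1.72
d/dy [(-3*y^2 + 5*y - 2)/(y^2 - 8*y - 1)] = (19*y^2 + 10*y - 21)/(y^4 - 16*y^3 + 62*y^2 + 16*y + 1)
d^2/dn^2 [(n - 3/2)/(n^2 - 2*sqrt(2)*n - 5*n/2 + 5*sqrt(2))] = 2*((2*n - 3)*(-4*n + 5 + 4*sqrt(2))^2 + 4*(-3*n + 2*sqrt(2) + 4)*(2*n^2 - 4*sqrt(2)*n - 5*n + 10*sqrt(2)))/(2*n^2 - 4*sqrt(2)*n - 5*n + 10*sqrt(2))^3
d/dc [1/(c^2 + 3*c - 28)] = (-2*c - 3)/(c^2 + 3*c - 28)^2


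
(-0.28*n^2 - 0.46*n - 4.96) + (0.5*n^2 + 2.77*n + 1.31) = 0.22*n^2 + 2.31*n - 3.65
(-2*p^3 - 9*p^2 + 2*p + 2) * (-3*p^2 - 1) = 6*p^5 + 27*p^4 - 4*p^3 + 3*p^2 - 2*p - 2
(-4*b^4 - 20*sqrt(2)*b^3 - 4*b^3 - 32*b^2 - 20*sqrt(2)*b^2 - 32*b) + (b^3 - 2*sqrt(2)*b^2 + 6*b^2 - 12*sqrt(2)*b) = -4*b^4 - 20*sqrt(2)*b^3 - 3*b^3 - 22*sqrt(2)*b^2 - 26*b^2 - 32*b - 12*sqrt(2)*b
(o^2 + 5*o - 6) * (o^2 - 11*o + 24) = o^4 - 6*o^3 - 37*o^2 + 186*o - 144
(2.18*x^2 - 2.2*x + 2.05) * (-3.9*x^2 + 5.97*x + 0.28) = -8.502*x^4 + 21.5946*x^3 - 20.5186*x^2 + 11.6225*x + 0.574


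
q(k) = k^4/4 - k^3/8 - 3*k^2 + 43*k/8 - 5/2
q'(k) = k^3 - 3*k^2/8 - 6*k + 43/8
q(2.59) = 0.37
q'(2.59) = 4.69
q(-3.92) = -3.11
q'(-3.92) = -37.10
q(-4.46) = 23.86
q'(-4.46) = -64.04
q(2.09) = -0.74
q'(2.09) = 0.33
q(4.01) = 27.40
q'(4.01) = 39.77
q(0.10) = -1.99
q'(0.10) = 4.77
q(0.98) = -0.00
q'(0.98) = 0.08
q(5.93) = 206.96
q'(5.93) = 165.14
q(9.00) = 1352.00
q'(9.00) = 650.00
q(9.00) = 1352.00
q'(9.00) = 650.00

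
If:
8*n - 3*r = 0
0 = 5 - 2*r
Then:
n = 15/16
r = 5/2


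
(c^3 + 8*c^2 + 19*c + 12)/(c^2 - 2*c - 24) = (c^2 + 4*c + 3)/(c - 6)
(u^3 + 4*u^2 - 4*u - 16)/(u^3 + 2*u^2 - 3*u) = (u^3 + 4*u^2 - 4*u - 16)/(u*(u^2 + 2*u - 3))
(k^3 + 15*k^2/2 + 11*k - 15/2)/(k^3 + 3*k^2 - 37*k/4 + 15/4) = 2*(k + 3)/(2*k - 3)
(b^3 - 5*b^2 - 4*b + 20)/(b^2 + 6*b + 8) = (b^2 - 7*b + 10)/(b + 4)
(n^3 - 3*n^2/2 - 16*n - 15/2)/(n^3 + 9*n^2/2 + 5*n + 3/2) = (n - 5)/(n + 1)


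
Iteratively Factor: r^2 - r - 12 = (r - 4)*(r + 3)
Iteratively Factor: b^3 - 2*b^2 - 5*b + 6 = (b + 2)*(b^2 - 4*b + 3) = (b - 3)*(b + 2)*(b - 1)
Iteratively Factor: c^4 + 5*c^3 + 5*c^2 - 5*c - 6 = (c + 2)*(c^3 + 3*c^2 - c - 3) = (c + 1)*(c + 2)*(c^2 + 2*c - 3) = (c + 1)*(c + 2)*(c + 3)*(c - 1)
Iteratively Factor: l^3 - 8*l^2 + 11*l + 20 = (l - 4)*(l^2 - 4*l - 5) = (l - 5)*(l - 4)*(l + 1)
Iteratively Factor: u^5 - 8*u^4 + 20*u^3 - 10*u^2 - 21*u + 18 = (u - 2)*(u^4 - 6*u^3 + 8*u^2 + 6*u - 9) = (u - 3)*(u - 2)*(u^3 - 3*u^2 - u + 3) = (u - 3)*(u - 2)*(u + 1)*(u^2 - 4*u + 3) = (u - 3)^2*(u - 2)*(u + 1)*(u - 1)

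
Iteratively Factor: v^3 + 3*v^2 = (v + 3)*(v^2) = v*(v + 3)*(v)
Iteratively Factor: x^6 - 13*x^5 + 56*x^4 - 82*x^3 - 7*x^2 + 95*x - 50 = (x + 1)*(x^5 - 14*x^4 + 70*x^3 - 152*x^2 + 145*x - 50) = (x - 2)*(x + 1)*(x^4 - 12*x^3 + 46*x^2 - 60*x + 25) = (x - 5)*(x - 2)*(x + 1)*(x^3 - 7*x^2 + 11*x - 5) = (x - 5)*(x - 2)*(x - 1)*(x + 1)*(x^2 - 6*x + 5) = (x - 5)*(x - 2)*(x - 1)^2*(x + 1)*(x - 5)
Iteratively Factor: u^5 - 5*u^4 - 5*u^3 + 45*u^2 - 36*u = (u + 3)*(u^4 - 8*u^3 + 19*u^2 - 12*u) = u*(u + 3)*(u^3 - 8*u^2 + 19*u - 12) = u*(u - 1)*(u + 3)*(u^2 - 7*u + 12) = u*(u - 3)*(u - 1)*(u + 3)*(u - 4)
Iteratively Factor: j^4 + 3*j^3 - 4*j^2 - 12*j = (j - 2)*(j^3 + 5*j^2 + 6*j) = (j - 2)*(j + 2)*(j^2 + 3*j) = j*(j - 2)*(j + 2)*(j + 3)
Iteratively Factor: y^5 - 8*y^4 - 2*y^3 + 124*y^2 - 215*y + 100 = (y - 1)*(y^4 - 7*y^3 - 9*y^2 + 115*y - 100) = (y - 5)*(y - 1)*(y^3 - 2*y^2 - 19*y + 20) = (y - 5)^2*(y - 1)*(y^2 + 3*y - 4) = (y - 5)^2*(y - 1)*(y + 4)*(y - 1)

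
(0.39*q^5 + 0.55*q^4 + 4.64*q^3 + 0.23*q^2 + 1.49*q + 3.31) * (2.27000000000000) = 0.8853*q^5 + 1.2485*q^4 + 10.5328*q^3 + 0.5221*q^2 + 3.3823*q + 7.5137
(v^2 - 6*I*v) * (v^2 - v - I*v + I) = v^4 - v^3 - 7*I*v^3 - 6*v^2 + 7*I*v^2 + 6*v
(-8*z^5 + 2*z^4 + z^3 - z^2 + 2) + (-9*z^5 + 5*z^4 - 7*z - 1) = -17*z^5 + 7*z^4 + z^3 - z^2 - 7*z + 1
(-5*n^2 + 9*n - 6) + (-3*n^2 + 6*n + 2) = -8*n^2 + 15*n - 4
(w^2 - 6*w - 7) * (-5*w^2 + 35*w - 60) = -5*w^4 + 65*w^3 - 235*w^2 + 115*w + 420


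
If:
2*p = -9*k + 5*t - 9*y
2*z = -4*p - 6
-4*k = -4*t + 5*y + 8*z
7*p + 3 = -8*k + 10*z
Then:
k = 27*z/16 + 15/16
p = -z/2 - 3/2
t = 989*z/176 + 105/176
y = 17*z/11 - 3/11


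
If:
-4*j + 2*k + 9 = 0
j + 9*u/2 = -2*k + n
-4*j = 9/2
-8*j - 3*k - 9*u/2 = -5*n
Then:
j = -9/8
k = -27/4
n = -117/32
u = 39/16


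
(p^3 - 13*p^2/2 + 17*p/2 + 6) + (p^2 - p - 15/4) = p^3 - 11*p^2/2 + 15*p/2 + 9/4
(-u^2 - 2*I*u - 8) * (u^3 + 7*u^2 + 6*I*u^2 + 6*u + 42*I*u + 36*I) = -u^5 - 7*u^4 - 8*I*u^4 - 2*u^3 - 56*I*u^3 + 28*u^2 - 96*I*u^2 + 24*u - 336*I*u - 288*I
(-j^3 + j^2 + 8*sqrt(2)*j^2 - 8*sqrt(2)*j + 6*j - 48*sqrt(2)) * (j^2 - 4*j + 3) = -j^5 + 5*j^4 + 8*sqrt(2)*j^4 - 40*sqrt(2)*j^3 - j^3 - 21*j^2 + 8*sqrt(2)*j^2 + 18*j + 168*sqrt(2)*j - 144*sqrt(2)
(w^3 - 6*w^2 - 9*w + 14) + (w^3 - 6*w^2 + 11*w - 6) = 2*w^3 - 12*w^2 + 2*w + 8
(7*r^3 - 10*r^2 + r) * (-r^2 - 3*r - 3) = -7*r^5 - 11*r^4 + 8*r^3 + 27*r^2 - 3*r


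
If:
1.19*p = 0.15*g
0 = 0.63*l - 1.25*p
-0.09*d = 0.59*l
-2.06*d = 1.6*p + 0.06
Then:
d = -0.03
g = 0.02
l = 0.00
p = 0.00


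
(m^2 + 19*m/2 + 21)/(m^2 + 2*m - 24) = (m + 7/2)/(m - 4)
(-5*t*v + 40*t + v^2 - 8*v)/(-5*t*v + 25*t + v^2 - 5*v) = (v - 8)/(v - 5)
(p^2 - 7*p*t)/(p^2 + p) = (p - 7*t)/(p + 1)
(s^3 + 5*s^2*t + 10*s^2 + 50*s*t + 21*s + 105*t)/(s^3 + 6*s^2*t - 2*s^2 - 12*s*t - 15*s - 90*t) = (s^2 + 5*s*t + 7*s + 35*t)/(s^2 + 6*s*t - 5*s - 30*t)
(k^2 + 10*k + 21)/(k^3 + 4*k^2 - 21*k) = (k + 3)/(k*(k - 3))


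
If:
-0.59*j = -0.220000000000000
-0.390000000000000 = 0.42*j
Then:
No Solution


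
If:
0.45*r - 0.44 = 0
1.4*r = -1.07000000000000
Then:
No Solution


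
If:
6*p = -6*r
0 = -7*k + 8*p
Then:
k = -8*r/7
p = -r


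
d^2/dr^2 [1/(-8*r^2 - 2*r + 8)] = (16*r^2 + 4*r - (8*r + 1)^2 - 16)/(4*r^2 + r - 4)^3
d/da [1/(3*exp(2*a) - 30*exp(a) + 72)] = 2*(5 - exp(a))*exp(a)/(3*(exp(2*a) - 10*exp(a) + 24)^2)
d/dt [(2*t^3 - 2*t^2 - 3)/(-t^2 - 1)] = 2*t*(-t^3 - 3*t - 1)/(t^4 + 2*t^2 + 1)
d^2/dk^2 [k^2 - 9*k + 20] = 2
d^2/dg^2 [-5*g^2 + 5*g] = -10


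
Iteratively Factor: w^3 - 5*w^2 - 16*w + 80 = (w + 4)*(w^2 - 9*w + 20) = (w - 4)*(w + 4)*(w - 5)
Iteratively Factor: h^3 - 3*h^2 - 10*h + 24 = (h - 4)*(h^2 + h - 6) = (h - 4)*(h + 3)*(h - 2)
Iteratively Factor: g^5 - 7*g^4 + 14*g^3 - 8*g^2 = (g - 4)*(g^4 - 3*g^3 + 2*g^2) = (g - 4)*(g - 1)*(g^3 - 2*g^2) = (g - 4)*(g - 2)*(g - 1)*(g^2) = g*(g - 4)*(g - 2)*(g - 1)*(g)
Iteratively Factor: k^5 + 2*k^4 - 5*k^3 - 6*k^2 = (k)*(k^4 + 2*k^3 - 5*k^2 - 6*k) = k^2*(k^3 + 2*k^2 - 5*k - 6) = k^2*(k - 2)*(k^2 + 4*k + 3) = k^2*(k - 2)*(k + 1)*(k + 3)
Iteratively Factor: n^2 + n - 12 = (n + 4)*(n - 3)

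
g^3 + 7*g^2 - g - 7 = (g - 1)*(g + 1)*(g + 7)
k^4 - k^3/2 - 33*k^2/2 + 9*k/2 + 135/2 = (k - 3)^2*(k + 5/2)*(k + 3)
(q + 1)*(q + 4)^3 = q^4 + 13*q^3 + 60*q^2 + 112*q + 64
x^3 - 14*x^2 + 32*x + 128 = (x - 8)^2*(x + 2)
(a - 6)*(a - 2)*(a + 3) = a^3 - 5*a^2 - 12*a + 36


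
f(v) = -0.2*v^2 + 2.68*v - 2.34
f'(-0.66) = 2.94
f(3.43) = 4.50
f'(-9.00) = 6.28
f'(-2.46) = 3.66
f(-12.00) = -63.30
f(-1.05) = -5.37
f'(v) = 2.68 - 0.4*v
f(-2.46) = -10.14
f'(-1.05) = 3.10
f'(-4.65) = 4.54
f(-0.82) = -4.67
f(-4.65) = -19.13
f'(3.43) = 1.31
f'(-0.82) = 3.01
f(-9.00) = -42.66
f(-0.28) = -3.11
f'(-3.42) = 4.05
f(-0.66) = -4.20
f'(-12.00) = 7.48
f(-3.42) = -13.84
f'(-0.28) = 2.79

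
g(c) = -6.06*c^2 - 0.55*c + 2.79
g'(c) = -12.12*c - 0.55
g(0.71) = -0.66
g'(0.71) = -9.16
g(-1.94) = -18.95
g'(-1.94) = 22.96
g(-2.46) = -32.53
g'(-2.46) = 29.27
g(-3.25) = -59.43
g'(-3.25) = 38.84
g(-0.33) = 2.31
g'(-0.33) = 3.45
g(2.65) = -41.22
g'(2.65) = -32.67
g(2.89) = -49.41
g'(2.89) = -35.58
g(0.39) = 1.65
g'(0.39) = -5.28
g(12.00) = -876.45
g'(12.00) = -145.99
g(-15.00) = -1352.46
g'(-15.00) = 181.25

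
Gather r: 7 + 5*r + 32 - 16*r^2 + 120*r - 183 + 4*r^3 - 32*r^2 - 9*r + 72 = 4*r^3 - 48*r^2 + 116*r - 72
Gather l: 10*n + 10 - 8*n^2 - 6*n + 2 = -8*n^2 + 4*n + 12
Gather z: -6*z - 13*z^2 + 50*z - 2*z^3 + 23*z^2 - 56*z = -2*z^3 + 10*z^2 - 12*z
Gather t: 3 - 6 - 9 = -12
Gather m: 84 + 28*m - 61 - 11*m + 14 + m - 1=18*m + 36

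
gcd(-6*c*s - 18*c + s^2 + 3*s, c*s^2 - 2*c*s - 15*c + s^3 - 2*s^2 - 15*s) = s + 3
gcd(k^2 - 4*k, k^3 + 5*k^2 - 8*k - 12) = 1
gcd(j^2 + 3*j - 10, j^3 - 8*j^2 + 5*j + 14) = j - 2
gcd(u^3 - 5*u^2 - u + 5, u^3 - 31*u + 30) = u^2 - 6*u + 5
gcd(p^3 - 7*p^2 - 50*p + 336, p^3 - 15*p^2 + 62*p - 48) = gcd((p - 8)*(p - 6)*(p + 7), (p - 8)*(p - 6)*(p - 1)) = p^2 - 14*p + 48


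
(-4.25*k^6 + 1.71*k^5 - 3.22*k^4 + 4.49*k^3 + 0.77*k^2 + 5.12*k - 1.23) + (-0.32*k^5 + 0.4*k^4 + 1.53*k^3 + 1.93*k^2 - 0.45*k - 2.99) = -4.25*k^6 + 1.39*k^5 - 2.82*k^4 + 6.02*k^3 + 2.7*k^2 + 4.67*k - 4.22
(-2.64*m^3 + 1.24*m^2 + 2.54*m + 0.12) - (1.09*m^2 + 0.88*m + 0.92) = -2.64*m^3 + 0.15*m^2 + 1.66*m - 0.8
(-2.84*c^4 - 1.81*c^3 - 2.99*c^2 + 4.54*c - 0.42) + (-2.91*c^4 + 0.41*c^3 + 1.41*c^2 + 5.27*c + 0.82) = -5.75*c^4 - 1.4*c^3 - 1.58*c^2 + 9.81*c + 0.4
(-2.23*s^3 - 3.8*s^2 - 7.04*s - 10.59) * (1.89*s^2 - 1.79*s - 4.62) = -4.2147*s^5 - 3.1903*s^4 + 3.799*s^3 + 10.1425*s^2 + 51.4809*s + 48.9258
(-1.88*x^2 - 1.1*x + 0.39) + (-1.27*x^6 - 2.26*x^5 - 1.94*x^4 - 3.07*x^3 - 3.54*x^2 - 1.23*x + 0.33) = -1.27*x^6 - 2.26*x^5 - 1.94*x^4 - 3.07*x^3 - 5.42*x^2 - 2.33*x + 0.72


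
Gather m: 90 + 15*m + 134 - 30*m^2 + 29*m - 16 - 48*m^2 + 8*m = -78*m^2 + 52*m + 208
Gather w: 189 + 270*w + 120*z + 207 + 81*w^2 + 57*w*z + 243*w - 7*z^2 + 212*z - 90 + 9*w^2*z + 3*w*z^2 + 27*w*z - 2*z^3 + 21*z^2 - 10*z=w^2*(9*z + 81) + w*(3*z^2 + 84*z + 513) - 2*z^3 + 14*z^2 + 322*z + 306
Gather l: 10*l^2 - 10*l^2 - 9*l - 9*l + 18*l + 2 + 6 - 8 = 0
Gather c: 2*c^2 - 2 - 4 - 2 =2*c^2 - 8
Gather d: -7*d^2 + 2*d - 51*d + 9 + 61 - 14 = -7*d^2 - 49*d + 56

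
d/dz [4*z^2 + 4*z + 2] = 8*z + 4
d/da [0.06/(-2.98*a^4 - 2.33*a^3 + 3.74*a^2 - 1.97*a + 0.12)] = (0.7152*a^3 + 0.4194*a^2 - 0.4488*a + 0.1182)/(2.98*a^4 + 2.33*a^3 - 3.74*a^2 + 1.97*a - 0.12)^2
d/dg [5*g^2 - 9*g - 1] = 10*g - 9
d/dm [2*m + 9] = 2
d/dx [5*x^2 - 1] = 10*x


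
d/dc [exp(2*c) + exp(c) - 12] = (2*exp(c) + 1)*exp(c)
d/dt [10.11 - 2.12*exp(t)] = -2.12*exp(t)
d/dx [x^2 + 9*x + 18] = 2*x + 9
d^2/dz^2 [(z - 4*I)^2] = 2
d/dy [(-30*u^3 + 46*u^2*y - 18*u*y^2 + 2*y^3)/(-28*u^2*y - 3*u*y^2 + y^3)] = 12*u*(-70*u^4 - 15*u^3*y + 61*u^2*y^2 - 17*u*y^3 + y^4)/(y^2*(784*u^4 + 168*u^3*y - 47*u^2*y^2 - 6*u*y^3 + y^4))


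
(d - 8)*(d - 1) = d^2 - 9*d + 8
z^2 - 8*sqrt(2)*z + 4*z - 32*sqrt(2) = (z + 4)*(z - 8*sqrt(2))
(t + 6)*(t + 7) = t^2 + 13*t + 42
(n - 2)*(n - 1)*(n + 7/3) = n^3 - 2*n^2/3 - 5*n + 14/3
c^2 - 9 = (c - 3)*(c + 3)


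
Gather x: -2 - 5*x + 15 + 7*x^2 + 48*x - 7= 7*x^2 + 43*x + 6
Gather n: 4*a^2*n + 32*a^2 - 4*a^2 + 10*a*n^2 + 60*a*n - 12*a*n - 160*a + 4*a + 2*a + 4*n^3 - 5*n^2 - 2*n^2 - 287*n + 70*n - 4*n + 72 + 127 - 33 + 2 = 28*a^2 - 154*a + 4*n^3 + n^2*(10*a - 7) + n*(4*a^2 + 48*a - 221) + 168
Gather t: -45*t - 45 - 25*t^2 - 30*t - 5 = -25*t^2 - 75*t - 50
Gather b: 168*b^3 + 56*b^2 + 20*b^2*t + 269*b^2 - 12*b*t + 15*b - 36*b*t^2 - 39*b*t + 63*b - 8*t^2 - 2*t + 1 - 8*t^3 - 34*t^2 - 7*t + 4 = 168*b^3 + b^2*(20*t + 325) + b*(-36*t^2 - 51*t + 78) - 8*t^3 - 42*t^2 - 9*t + 5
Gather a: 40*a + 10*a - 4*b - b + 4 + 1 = 50*a - 5*b + 5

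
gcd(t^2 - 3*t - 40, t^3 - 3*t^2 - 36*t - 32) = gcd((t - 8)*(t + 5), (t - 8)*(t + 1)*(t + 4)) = t - 8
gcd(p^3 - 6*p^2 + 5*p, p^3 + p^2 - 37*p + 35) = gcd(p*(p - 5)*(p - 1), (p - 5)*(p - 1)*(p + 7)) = p^2 - 6*p + 5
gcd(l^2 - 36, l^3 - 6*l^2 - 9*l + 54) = l - 6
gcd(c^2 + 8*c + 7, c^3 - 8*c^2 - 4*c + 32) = 1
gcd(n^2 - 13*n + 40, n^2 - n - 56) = n - 8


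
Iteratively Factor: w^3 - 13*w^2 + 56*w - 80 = (w - 5)*(w^2 - 8*w + 16) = (w - 5)*(w - 4)*(w - 4)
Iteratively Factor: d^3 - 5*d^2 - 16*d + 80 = (d - 5)*(d^2 - 16) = (d - 5)*(d + 4)*(d - 4)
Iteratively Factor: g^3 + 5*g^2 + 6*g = (g + 2)*(g^2 + 3*g) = g*(g + 2)*(g + 3)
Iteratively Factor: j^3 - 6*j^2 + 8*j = (j)*(j^2 - 6*j + 8) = j*(j - 2)*(j - 4)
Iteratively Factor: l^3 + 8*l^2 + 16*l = (l + 4)*(l^2 + 4*l) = l*(l + 4)*(l + 4)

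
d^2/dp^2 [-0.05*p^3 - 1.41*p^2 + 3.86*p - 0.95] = -0.3*p - 2.82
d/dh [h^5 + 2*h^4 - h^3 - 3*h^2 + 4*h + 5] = 5*h^4 + 8*h^3 - 3*h^2 - 6*h + 4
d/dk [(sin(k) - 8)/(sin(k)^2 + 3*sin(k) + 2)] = (16*sin(k) + cos(k)^2 + 25)*cos(k)/(sin(k)^2 + 3*sin(k) + 2)^2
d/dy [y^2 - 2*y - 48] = 2*y - 2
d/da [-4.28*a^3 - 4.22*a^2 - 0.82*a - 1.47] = -12.84*a^2 - 8.44*a - 0.82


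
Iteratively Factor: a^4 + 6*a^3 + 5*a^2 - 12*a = (a + 4)*(a^3 + 2*a^2 - 3*a) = (a - 1)*(a + 4)*(a^2 + 3*a) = (a - 1)*(a + 3)*(a + 4)*(a)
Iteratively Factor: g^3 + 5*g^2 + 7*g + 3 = (g + 3)*(g^2 + 2*g + 1) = (g + 1)*(g + 3)*(g + 1)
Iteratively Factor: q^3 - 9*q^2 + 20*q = (q)*(q^2 - 9*q + 20) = q*(q - 5)*(q - 4)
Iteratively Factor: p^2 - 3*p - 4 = (p + 1)*(p - 4)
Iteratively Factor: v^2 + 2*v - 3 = (v + 3)*(v - 1)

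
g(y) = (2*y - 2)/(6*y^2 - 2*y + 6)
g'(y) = (2 - 12*y)*(2*y - 2)/(6*y^2 - 2*y + 6)^2 + 2/(6*y^2 - 2*y + 6)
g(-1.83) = -0.19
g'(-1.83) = -0.09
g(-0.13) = -0.36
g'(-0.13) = 0.12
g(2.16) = 0.08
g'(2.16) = 0.00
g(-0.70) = -0.33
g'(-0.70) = -0.14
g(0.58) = -0.12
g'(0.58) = 0.38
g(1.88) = 0.08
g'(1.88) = 0.02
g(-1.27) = -0.25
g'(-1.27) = -0.13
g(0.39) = -0.20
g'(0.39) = 0.41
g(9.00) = 0.03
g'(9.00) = 0.00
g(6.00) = 0.05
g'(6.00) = -0.00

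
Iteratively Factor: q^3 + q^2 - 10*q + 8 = (q - 2)*(q^2 + 3*q - 4) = (q - 2)*(q + 4)*(q - 1)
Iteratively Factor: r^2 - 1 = (r + 1)*(r - 1)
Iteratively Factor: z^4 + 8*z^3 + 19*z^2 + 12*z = (z + 3)*(z^3 + 5*z^2 + 4*z) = (z + 1)*(z + 3)*(z^2 + 4*z) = z*(z + 1)*(z + 3)*(z + 4)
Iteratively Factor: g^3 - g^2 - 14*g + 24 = (g - 2)*(g^2 + g - 12) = (g - 3)*(g - 2)*(g + 4)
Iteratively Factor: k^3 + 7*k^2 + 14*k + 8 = (k + 4)*(k^2 + 3*k + 2) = (k + 2)*(k + 4)*(k + 1)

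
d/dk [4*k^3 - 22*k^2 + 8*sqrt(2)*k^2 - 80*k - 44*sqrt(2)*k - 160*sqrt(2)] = 12*k^2 - 44*k + 16*sqrt(2)*k - 80 - 44*sqrt(2)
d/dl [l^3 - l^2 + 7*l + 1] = 3*l^2 - 2*l + 7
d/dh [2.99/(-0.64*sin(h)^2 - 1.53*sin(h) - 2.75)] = (3.8272*sin(h) + 4.5747)*cos(h)/(0.64*sin(h)^2 + 1.53*sin(h) + 2.75)^2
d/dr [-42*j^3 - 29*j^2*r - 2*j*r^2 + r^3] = -29*j^2 - 4*j*r + 3*r^2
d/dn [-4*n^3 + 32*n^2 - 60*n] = -12*n^2 + 64*n - 60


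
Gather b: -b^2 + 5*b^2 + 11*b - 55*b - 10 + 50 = 4*b^2 - 44*b + 40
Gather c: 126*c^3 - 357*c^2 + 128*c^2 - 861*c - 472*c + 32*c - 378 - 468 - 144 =126*c^3 - 229*c^2 - 1301*c - 990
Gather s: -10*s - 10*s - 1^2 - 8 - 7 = -20*s - 16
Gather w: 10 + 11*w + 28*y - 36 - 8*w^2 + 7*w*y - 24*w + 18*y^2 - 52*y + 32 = -8*w^2 + w*(7*y - 13) + 18*y^2 - 24*y + 6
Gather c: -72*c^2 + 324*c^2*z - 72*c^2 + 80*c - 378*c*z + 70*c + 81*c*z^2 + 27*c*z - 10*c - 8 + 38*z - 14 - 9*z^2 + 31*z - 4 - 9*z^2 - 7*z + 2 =c^2*(324*z - 144) + c*(81*z^2 - 351*z + 140) - 18*z^2 + 62*z - 24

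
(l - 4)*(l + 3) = l^2 - l - 12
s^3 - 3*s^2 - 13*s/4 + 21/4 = (s - 7/2)*(s - 1)*(s + 3/2)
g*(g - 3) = g^2 - 3*g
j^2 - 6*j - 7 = (j - 7)*(j + 1)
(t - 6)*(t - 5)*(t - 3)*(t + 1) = t^4 - 13*t^3 + 49*t^2 - 27*t - 90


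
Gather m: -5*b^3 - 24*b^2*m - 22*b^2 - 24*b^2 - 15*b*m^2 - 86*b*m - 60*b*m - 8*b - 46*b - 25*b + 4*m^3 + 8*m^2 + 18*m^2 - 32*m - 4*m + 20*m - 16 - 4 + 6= -5*b^3 - 46*b^2 - 79*b + 4*m^3 + m^2*(26 - 15*b) + m*(-24*b^2 - 146*b - 16) - 14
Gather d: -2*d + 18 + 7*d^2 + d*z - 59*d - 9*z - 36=7*d^2 + d*(z - 61) - 9*z - 18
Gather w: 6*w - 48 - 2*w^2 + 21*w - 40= -2*w^2 + 27*w - 88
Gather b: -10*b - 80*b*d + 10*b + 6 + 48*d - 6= -80*b*d + 48*d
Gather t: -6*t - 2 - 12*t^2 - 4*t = -12*t^2 - 10*t - 2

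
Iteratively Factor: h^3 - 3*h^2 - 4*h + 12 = (h - 3)*(h^2 - 4) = (h - 3)*(h - 2)*(h + 2)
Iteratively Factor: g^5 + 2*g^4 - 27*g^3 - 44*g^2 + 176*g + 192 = (g + 4)*(g^4 - 2*g^3 - 19*g^2 + 32*g + 48) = (g - 4)*(g + 4)*(g^3 + 2*g^2 - 11*g - 12) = (g - 4)*(g + 4)^2*(g^2 - 2*g - 3) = (g - 4)*(g - 3)*(g + 4)^2*(g + 1)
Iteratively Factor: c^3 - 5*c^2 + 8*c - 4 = (c - 2)*(c^2 - 3*c + 2) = (c - 2)*(c - 1)*(c - 2)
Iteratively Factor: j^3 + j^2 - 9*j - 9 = (j - 3)*(j^2 + 4*j + 3) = (j - 3)*(j + 1)*(j + 3)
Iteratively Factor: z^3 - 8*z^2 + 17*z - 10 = (z - 2)*(z^2 - 6*z + 5) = (z - 5)*(z - 2)*(z - 1)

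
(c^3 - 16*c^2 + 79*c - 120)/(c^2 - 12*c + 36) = (c^3 - 16*c^2 + 79*c - 120)/(c^2 - 12*c + 36)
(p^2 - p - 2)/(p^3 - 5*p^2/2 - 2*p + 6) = 2*(p + 1)/(2*p^2 - p - 6)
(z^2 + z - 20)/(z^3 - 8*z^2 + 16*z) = (z + 5)/(z*(z - 4))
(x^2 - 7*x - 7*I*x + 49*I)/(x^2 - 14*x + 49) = (x - 7*I)/(x - 7)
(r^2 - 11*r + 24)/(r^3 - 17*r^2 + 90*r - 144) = 1/(r - 6)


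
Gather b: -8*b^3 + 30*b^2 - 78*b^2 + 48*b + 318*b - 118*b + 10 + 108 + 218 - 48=-8*b^3 - 48*b^2 + 248*b + 288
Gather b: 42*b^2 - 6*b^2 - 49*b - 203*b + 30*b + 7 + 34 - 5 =36*b^2 - 222*b + 36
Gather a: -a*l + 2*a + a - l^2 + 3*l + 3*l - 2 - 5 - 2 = a*(3 - l) - l^2 + 6*l - 9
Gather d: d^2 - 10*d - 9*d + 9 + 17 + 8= d^2 - 19*d + 34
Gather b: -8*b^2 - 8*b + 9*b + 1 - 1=-8*b^2 + b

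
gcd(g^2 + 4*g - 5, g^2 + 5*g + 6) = 1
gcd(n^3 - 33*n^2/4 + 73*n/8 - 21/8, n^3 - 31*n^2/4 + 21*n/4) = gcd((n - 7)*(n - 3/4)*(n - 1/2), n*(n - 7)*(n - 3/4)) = n^2 - 31*n/4 + 21/4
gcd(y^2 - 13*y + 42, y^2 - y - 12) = 1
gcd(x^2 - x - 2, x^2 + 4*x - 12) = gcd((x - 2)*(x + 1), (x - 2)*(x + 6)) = x - 2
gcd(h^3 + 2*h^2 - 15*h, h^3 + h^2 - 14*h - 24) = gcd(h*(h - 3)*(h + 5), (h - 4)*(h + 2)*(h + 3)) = 1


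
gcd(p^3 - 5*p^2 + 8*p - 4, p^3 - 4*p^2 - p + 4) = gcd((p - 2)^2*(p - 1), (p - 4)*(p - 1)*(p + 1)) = p - 1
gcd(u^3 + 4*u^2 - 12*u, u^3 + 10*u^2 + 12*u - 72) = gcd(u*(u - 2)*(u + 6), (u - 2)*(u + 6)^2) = u^2 + 4*u - 12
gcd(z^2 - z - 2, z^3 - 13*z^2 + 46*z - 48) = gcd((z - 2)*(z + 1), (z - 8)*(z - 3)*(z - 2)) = z - 2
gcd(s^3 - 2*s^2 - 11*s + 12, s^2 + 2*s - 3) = s^2 + 2*s - 3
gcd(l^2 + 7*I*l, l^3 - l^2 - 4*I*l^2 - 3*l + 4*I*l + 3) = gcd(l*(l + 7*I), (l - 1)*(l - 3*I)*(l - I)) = 1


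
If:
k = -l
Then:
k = -l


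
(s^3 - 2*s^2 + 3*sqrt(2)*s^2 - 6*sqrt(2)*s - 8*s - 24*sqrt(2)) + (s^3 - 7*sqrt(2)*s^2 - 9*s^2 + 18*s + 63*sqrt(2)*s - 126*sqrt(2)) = 2*s^3 - 11*s^2 - 4*sqrt(2)*s^2 + 10*s + 57*sqrt(2)*s - 150*sqrt(2)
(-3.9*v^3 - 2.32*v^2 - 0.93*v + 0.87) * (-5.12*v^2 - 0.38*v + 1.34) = 19.968*v^5 + 13.3604*v^4 + 0.4172*v^3 - 7.2098*v^2 - 1.5768*v + 1.1658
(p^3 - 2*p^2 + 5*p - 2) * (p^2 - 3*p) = p^5 - 5*p^4 + 11*p^3 - 17*p^2 + 6*p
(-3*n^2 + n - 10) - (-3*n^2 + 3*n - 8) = -2*n - 2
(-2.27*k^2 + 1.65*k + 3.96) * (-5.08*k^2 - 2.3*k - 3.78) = 11.5316*k^4 - 3.161*k^3 - 15.3312*k^2 - 15.345*k - 14.9688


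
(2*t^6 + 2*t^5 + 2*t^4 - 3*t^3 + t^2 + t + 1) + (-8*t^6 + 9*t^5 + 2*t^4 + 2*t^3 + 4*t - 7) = -6*t^6 + 11*t^5 + 4*t^4 - t^3 + t^2 + 5*t - 6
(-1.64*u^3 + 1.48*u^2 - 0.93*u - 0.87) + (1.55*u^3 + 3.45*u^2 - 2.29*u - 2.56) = -0.0899999999999999*u^3 + 4.93*u^2 - 3.22*u - 3.43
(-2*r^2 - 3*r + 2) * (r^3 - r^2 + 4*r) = -2*r^5 - r^4 - 3*r^3 - 14*r^2 + 8*r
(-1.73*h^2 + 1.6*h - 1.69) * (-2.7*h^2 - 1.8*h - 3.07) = 4.671*h^4 - 1.206*h^3 + 6.9941*h^2 - 1.87*h + 5.1883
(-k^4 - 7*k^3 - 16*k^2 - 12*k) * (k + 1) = -k^5 - 8*k^4 - 23*k^3 - 28*k^2 - 12*k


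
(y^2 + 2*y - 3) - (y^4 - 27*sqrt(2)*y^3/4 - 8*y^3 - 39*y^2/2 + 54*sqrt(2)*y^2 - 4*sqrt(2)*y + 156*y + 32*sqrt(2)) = -y^4 + 8*y^3 + 27*sqrt(2)*y^3/4 - 54*sqrt(2)*y^2 + 41*y^2/2 - 154*y + 4*sqrt(2)*y - 32*sqrt(2) - 3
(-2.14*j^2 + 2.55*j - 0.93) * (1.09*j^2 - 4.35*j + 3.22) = -2.3326*j^4 + 12.0885*j^3 - 18.997*j^2 + 12.2565*j - 2.9946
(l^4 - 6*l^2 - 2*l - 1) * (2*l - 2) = 2*l^5 - 2*l^4 - 12*l^3 + 8*l^2 + 2*l + 2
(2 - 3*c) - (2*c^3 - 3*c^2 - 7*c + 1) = -2*c^3 + 3*c^2 + 4*c + 1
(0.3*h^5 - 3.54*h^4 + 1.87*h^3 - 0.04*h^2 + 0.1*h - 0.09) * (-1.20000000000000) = -0.36*h^5 + 4.248*h^4 - 2.244*h^3 + 0.048*h^2 - 0.12*h + 0.108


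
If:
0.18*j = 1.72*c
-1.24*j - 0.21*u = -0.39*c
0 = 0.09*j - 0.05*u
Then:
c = 0.00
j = 0.00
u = 0.00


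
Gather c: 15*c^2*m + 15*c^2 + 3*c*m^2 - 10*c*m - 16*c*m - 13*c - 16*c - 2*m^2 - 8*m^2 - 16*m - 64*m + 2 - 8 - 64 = c^2*(15*m + 15) + c*(3*m^2 - 26*m - 29) - 10*m^2 - 80*m - 70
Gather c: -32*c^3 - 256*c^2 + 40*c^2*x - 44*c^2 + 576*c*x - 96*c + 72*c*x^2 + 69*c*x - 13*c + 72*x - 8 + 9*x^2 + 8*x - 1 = -32*c^3 + c^2*(40*x - 300) + c*(72*x^2 + 645*x - 109) + 9*x^2 + 80*x - 9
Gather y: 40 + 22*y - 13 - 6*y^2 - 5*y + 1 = -6*y^2 + 17*y + 28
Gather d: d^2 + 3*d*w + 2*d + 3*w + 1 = d^2 + d*(3*w + 2) + 3*w + 1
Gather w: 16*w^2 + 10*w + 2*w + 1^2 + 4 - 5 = 16*w^2 + 12*w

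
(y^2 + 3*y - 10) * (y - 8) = y^3 - 5*y^2 - 34*y + 80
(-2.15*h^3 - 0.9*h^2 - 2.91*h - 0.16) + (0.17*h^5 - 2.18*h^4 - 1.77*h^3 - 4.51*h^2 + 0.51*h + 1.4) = 0.17*h^5 - 2.18*h^4 - 3.92*h^3 - 5.41*h^2 - 2.4*h + 1.24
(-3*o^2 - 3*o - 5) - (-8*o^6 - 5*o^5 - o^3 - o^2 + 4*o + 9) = 8*o^6 + 5*o^5 + o^3 - 2*o^2 - 7*o - 14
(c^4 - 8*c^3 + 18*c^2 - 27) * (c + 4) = c^5 - 4*c^4 - 14*c^3 + 72*c^2 - 27*c - 108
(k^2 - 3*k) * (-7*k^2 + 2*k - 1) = -7*k^4 + 23*k^3 - 7*k^2 + 3*k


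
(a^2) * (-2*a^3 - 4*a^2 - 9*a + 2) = -2*a^5 - 4*a^4 - 9*a^3 + 2*a^2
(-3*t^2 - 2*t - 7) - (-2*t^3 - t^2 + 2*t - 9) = 2*t^3 - 2*t^2 - 4*t + 2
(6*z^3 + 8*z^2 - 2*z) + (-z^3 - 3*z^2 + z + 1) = 5*z^3 + 5*z^2 - z + 1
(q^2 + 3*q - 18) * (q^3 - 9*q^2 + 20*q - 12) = q^5 - 6*q^4 - 25*q^3 + 210*q^2 - 396*q + 216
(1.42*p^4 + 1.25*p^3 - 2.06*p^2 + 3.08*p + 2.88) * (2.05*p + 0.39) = 2.911*p^5 + 3.1163*p^4 - 3.7355*p^3 + 5.5106*p^2 + 7.1052*p + 1.1232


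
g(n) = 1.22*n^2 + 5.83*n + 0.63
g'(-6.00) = -8.81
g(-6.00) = 9.57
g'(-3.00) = -1.49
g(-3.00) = -5.88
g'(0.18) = 6.27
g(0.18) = 1.72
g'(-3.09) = -1.71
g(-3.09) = -5.74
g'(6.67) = 22.10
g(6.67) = 93.79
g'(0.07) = 6.00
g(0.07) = 1.04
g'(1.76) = 10.12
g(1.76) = 14.67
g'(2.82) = 12.71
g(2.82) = 26.77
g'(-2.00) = 0.95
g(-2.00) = -6.15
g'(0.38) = 6.76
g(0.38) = 3.02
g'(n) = 2.44*n + 5.83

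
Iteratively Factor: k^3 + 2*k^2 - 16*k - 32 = (k + 4)*(k^2 - 2*k - 8) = (k - 4)*(k + 4)*(k + 2)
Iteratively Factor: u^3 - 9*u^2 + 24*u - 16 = (u - 4)*(u^2 - 5*u + 4) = (u - 4)*(u - 1)*(u - 4)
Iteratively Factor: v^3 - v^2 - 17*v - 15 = (v - 5)*(v^2 + 4*v + 3) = (v - 5)*(v + 3)*(v + 1)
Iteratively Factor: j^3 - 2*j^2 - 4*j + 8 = (j + 2)*(j^2 - 4*j + 4) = (j - 2)*(j + 2)*(j - 2)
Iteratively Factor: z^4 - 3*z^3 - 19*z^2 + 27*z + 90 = (z - 3)*(z^3 - 19*z - 30) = (z - 3)*(z + 2)*(z^2 - 2*z - 15) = (z - 3)*(z + 2)*(z + 3)*(z - 5)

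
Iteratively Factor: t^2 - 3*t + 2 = (t - 2)*(t - 1)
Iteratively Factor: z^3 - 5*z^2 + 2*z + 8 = (z + 1)*(z^2 - 6*z + 8) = (z - 2)*(z + 1)*(z - 4)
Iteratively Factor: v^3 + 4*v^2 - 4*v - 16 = (v - 2)*(v^2 + 6*v + 8) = (v - 2)*(v + 4)*(v + 2)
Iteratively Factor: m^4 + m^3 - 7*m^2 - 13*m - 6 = (m + 2)*(m^3 - m^2 - 5*m - 3) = (m + 1)*(m + 2)*(m^2 - 2*m - 3) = (m + 1)^2*(m + 2)*(m - 3)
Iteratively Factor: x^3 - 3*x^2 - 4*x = (x - 4)*(x^2 + x) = (x - 4)*(x + 1)*(x)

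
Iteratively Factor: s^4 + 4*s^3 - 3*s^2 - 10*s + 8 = (s - 1)*(s^3 + 5*s^2 + 2*s - 8) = (s - 1)*(s + 2)*(s^2 + 3*s - 4) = (s - 1)*(s + 2)*(s + 4)*(s - 1)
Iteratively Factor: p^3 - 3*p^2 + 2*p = (p - 1)*(p^2 - 2*p) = (p - 2)*(p - 1)*(p)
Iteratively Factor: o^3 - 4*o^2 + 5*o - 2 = (o - 1)*(o^2 - 3*o + 2) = (o - 2)*(o - 1)*(o - 1)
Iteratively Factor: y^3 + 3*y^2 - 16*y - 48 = (y + 3)*(y^2 - 16) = (y + 3)*(y + 4)*(y - 4)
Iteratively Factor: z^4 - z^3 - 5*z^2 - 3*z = (z + 1)*(z^3 - 2*z^2 - 3*z) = (z - 3)*(z + 1)*(z^2 + z) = z*(z - 3)*(z + 1)*(z + 1)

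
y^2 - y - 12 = (y - 4)*(y + 3)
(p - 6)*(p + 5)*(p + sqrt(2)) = p^3 - p^2 + sqrt(2)*p^2 - 30*p - sqrt(2)*p - 30*sqrt(2)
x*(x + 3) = x^2 + 3*x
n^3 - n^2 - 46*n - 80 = (n - 8)*(n + 2)*(n + 5)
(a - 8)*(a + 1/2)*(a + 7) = a^3 - a^2/2 - 113*a/2 - 28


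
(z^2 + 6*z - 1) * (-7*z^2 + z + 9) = -7*z^4 - 41*z^3 + 22*z^2 + 53*z - 9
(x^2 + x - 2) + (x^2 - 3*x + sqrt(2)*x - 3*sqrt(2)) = 2*x^2 - 2*x + sqrt(2)*x - 3*sqrt(2) - 2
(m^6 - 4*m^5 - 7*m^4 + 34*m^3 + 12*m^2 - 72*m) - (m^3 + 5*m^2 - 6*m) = m^6 - 4*m^5 - 7*m^4 + 33*m^3 + 7*m^2 - 66*m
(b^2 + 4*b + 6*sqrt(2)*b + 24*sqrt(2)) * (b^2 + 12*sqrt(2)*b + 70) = b^4 + 4*b^3 + 18*sqrt(2)*b^3 + 72*sqrt(2)*b^2 + 214*b^2 + 420*sqrt(2)*b + 856*b + 1680*sqrt(2)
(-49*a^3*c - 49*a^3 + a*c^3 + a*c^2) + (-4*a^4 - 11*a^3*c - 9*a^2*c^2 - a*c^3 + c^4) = -4*a^4 - 60*a^3*c - 49*a^3 - 9*a^2*c^2 + a*c^2 + c^4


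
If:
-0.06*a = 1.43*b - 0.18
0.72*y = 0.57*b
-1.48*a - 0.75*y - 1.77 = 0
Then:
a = -1.27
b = 0.18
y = 0.14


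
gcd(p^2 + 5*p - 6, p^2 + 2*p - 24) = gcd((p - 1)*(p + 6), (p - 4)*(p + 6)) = p + 6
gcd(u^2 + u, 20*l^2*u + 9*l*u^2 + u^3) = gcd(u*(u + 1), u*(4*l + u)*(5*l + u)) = u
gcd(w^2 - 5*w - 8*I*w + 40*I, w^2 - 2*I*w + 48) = w - 8*I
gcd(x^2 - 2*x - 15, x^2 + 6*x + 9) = x + 3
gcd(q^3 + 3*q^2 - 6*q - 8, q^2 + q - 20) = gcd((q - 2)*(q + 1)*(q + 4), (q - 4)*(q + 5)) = 1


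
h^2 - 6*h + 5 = (h - 5)*(h - 1)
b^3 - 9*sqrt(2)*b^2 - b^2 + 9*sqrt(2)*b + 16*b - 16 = (b - 1)*(b - 8*sqrt(2))*(b - sqrt(2))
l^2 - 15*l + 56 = (l - 8)*(l - 7)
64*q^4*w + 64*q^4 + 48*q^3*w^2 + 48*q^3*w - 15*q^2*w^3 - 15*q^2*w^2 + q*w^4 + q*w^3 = (-8*q + w)^2*(q + w)*(q*w + q)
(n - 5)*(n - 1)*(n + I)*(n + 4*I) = n^4 - 6*n^3 + 5*I*n^3 + n^2 - 30*I*n^2 + 24*n + 25*I*n - 20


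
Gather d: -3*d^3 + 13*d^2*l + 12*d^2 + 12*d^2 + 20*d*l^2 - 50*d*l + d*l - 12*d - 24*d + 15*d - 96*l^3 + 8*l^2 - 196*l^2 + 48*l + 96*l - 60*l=-3*d^3 + d^2*(13*l + 24) + d*(20*l^2 - 49*l - 21) - 96*l^3 - 188*l^2 + 84*l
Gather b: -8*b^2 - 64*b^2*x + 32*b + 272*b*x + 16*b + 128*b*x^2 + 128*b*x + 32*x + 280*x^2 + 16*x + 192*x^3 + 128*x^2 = b^2*(-64*x - 8) + b*(128*x^2 + 400*x + 48) + 192*x^3 + 408*x^2 + 48*x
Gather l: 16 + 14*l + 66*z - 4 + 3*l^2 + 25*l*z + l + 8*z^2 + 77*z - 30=3*l^2 + l*(25*z + 15) + 8*z^2 + 143*z - 18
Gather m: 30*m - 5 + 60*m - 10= 90*m - 15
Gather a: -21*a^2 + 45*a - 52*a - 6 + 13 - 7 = -21*a^2 - 7*a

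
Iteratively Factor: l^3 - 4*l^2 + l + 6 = (l - 2)*(l^2 - 2*l - 3) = (l - 2)*(l + 1)*(l - 3)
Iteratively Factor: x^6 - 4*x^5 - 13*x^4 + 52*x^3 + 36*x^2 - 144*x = (x + 3)*(x^5 - 7*x^4 + 8*x^3 + 28*x^2 - 48*x) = x*(x + 3)*(x^4 - 7*x^3 + 8*x^2 + 28*x - 48) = x*(x - 3)*(x + 3)*(x^3 - 4*x^2 - 4*x + 16) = x*(x - 4)*(x - 3)*(x + 3)*(x^2 - 4) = x*(x - 4)*(x - 3)*(x + 2)*(x + 3)*(x - 2)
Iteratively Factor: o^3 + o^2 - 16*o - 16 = (o + 4)*(o^2 - 3*o - 4) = (o - 4)*(o + 4)*(o + 1)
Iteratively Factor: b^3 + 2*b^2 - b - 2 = (b + 2)*(b^2 - 1) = (b - 1)*(b + 2)*(b + 1)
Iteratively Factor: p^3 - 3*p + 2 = (p - 1)*(p^2 + p - 2) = (p - 1)^2*(p + 2)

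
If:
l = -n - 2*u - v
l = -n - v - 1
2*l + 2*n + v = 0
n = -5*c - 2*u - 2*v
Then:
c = 3/5 - n/5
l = 1 - n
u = 1/2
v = -2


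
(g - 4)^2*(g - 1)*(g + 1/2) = g^4 - 17*g^3/2 + 39*g^2/2 - 4*g - 8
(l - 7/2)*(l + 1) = l^2 - 5*l/2 - 7/2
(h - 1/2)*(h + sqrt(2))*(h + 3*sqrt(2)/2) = h^3 - h^2/2 + 5*sqrt(2)*h^2/2 - 5*sqrt(2)*h/4 + 3*h - 3/2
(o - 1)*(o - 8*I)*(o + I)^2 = o^4 - o^3 - 6*I*o^3 + 15*o^2 + 6*I*o^2 - 15*o + 8*I*o - 8*I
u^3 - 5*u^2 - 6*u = u*(u - 6)*(u + 1)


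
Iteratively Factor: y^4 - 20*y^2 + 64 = (y + 4)*(y^3 - 4*y^2 - 4*y + 16) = (y - 4)*(y + 4)*(y^2 - 4) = (y - 4)*(y - 2)*(y + 4)*(y + 2)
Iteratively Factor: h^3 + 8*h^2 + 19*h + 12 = (h + 1)*(h^2 + 7*h + 12) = (h + 1)*(h + 4)*(h + 3)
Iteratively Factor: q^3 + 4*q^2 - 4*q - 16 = (q + 4)*(q^2 - 4) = (q - 2)*(q + 4)*(q + 2)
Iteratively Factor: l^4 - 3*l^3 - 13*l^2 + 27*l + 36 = (l - 4)*(l^3 + l^2 - 9*l - 9) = (l - 4)*(l + 3)*(l^2 - 2*l - 3) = (l - 4)*(l - 3)*(l + 3)*(l + 1)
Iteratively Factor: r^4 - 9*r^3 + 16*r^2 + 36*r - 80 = (r - 4)*(r^3 - 5*r^2 - 4*r + 20) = (r - 4)*(r + 2)*(r^2 - 7*r + 10) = (r - 4)*(r - 2)*(r + 2)*(r - 5)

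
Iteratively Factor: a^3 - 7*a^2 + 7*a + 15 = (a - 3)*(a^2 - 4*a - 5) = (a - 5)*(a - 3)*(a + 1)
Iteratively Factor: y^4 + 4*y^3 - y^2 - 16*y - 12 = (y - 2)*(y^3 + 6*y^2 + 11*y + 6) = (y - 2)*(y + 1)*(y^2 + 5*y + 6) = (y - 2)*(y + 1)*(y + 2)*(y + 3)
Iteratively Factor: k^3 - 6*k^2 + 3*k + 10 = (k + 1)*(k^2 - 7*k + 10) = (k - 5)*(k + 1)*(k - 2)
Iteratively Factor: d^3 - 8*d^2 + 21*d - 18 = (d - 3)*(d^2 - 5*d + 6) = (d - 3)*(d - 2)*(d - 3)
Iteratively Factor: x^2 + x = (x + 1)*(x)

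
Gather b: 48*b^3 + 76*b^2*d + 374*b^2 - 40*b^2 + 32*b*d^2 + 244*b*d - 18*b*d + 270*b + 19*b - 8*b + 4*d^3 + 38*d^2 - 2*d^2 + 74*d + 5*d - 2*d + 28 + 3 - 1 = 48*b^3 + b^2*(76*d + 334) + b*(32*d^2 + 226*d + 281) + 4*d^3 + 36*d^2 + 77*d + 30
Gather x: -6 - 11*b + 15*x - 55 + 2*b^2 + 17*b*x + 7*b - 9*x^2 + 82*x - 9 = 2*b^2 - 4*b - 9*x^2 + x*(17*b + 97) - 70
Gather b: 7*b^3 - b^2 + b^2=7*b^3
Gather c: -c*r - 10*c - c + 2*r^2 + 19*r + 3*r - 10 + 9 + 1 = c*(-r - 11) + 2*r^2 + 22*r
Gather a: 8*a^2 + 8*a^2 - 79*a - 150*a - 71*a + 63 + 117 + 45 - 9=16*a^2 - 300*a + 216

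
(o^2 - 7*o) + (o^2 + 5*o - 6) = 2*o^2 - 2*o - 6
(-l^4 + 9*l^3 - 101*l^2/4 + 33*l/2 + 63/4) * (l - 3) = -l^5 + 12*l^4 - 209*l^3/4 + 369*l^2/4 - 135*l/4 - 189/4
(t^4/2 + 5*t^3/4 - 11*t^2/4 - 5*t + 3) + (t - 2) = t^4/2 + 5*t^3/4 - 11*t^2/4 - 4*t + 1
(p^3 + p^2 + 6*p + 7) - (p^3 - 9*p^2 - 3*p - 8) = 10*p^2 + 9*p + 15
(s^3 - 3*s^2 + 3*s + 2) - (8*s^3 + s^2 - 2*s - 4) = -7*s^3 - 4*s^2 + 5*s + 6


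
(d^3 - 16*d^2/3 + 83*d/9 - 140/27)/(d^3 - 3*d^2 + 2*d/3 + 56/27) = (3*d - 5)/(3*d + 2)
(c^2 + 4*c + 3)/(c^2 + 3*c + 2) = (c + 3)/(c + 2)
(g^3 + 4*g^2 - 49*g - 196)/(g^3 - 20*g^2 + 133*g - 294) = (g^2 + 11*g + 28)/(g^2 - 13*g + 42)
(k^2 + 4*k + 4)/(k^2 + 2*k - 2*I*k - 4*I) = (k + 2)/(k - 2*I)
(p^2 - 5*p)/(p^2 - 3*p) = (p - 5)/(p - 3)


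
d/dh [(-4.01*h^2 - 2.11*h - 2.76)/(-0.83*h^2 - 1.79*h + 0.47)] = (5.4266*h^2 - 8.351*h - 5.9321)/(0.6889*h^4 + 2.9714*h^3 + 2.4239*h^2 - 1.6826*h + 0.2209)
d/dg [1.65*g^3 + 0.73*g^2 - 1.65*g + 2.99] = 4.95*g^2 + 1.46*g - 1.65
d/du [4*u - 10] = 4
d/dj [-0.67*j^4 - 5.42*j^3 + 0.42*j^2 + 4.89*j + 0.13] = -2.68*j^3 - 16.26*j^2 + 0.84*j + 4.89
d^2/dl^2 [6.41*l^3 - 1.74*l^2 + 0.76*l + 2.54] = 38.46*l - 3.48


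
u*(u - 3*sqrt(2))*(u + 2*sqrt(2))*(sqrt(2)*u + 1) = sqrt(2)*u^4 - u^3 - 13*sqrt(2)*u^2 - 12*u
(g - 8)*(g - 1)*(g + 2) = g^3 - 7*g^2 - 10*g + 16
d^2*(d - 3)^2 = d^4 - 6*d^3 + 9*d^2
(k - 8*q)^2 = k^2 - 16*k*q + 64*q^2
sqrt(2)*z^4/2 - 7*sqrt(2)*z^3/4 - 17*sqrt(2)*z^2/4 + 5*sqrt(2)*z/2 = z*(z - 5)*(z - 1/2)*(sqrt(2)*z/2 + sqrt(2))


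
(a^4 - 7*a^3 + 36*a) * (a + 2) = a^5 - 5*a^4 - 14*a^3 + 36*a^2 + 72*a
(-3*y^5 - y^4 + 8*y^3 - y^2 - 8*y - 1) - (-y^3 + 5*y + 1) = -3*y^5 - y^4 + 9*y^3 - y^2 - 13*y - 2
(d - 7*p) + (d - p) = 2*d - 8*p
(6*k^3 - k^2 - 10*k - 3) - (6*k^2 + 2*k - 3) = 6*k^3 - 7*k^2 - 12*k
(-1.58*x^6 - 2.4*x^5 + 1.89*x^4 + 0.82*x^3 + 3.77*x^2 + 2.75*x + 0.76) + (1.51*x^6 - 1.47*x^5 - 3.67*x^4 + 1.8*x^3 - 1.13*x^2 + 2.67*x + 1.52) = -0.0700000000000001*x^6 - 3.87*x^5 - 1.78*x^4 + 2.62*x^3 + 2.64*x^2 + 5.42*x + 2.28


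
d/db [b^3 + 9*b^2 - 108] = 3*b*(b + 6)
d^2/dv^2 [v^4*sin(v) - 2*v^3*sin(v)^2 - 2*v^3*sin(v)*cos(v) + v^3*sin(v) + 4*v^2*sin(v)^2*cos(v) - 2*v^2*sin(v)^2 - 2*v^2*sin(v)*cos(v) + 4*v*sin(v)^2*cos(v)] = -v^4*sin(v) - v^3*sin(v) + 8*v^3*cos(v) - 4*sqrt(2)*v^3*cos(2*v + pi/4) + 12*v^2*sin(v) - 8*v^2*sin(2*v) + 5*v^2*cos(v) - 16*v^2*cos(2*v) + 9*v^2*cos(3*v) + 2*v*sin(v) - 14*v*sin(2*v) + 12*v*sin(3*v) - v*cos(v) - 2*v*cos(2*v) + 9*v*cos(3*v) - 6*v - 2*sin(v) + 6*sin(3*v) + 2*cos(v) - 2*cos(3*v) + 2*sqrt(2)*cos(2*v + pi/4) - 2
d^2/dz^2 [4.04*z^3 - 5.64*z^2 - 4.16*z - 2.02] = 24.24*z - 11.28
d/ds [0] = 0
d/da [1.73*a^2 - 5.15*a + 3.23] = 3.46*a - 5.15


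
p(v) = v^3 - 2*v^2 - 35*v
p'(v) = 3*v^2 - 4*v - 35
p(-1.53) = 45.29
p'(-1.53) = -21.86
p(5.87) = -72.10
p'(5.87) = 44.89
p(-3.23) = 58.49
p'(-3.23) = 9.22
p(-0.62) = 20.69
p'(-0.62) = -31.37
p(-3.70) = 51.47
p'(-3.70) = 20.87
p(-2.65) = 60.10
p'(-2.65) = -3.33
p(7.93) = 95.36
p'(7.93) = 121.93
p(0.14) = -4.94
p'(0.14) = -35.50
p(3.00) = -96.00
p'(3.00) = -20.00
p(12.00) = 1020.00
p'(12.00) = 349.00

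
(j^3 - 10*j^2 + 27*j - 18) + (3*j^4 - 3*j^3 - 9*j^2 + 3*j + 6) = 3*j^4 - 2*j^3 - 19*j^2 + 30*j - 12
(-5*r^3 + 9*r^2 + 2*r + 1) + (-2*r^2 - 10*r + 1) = -5*r^3 + 7*r^2 - 8*r + 2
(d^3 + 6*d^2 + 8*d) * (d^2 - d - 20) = d^5 + 5*d^4 - 18*d^3 - 128*d^2 - 160*d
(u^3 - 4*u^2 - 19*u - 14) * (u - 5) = u^4 - 9*u^3 + u^2 + 81*u + 70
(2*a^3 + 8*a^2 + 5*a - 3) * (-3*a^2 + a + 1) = -6*a^5 - 22*a^4 - 5*a^3 + 22*a^2 + 2*a - 3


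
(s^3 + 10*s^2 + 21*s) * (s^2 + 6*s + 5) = s^5 + 16*s^4 + 86*s^3 + 176*s^2 + 105*s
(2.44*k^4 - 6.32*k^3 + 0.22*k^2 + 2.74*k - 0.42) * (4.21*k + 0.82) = 10.2724*k^5 - 24.6064*k^4 - 4.2562*k^3 + 11.7158*k^2 + 0.4786*k - 0.3444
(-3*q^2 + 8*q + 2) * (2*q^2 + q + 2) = -6*q^4 + 13*q^3 + 6*q^2 + 18*q + 4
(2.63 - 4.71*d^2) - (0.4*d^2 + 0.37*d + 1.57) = -5.11*d^2 - 0.37*d + 1.06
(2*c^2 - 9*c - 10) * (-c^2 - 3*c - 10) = -2*c^4 + 3*c^3 + 17*c^2 + 120*c + 100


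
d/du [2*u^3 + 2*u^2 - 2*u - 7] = 6*u^2 + 4*u - 2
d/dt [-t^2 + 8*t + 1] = 8 - 2*t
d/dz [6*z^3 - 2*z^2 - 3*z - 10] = 18*z^2 - 4*z - 3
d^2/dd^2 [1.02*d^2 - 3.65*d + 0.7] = 2.04000000000000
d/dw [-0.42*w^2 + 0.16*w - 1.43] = 0.16 - 0.84*w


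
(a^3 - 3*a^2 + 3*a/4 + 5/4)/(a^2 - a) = a - 2 - 5/(4*a)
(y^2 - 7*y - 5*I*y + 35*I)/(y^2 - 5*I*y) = (y - 7)/y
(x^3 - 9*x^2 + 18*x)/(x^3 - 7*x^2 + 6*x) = (x - 3)/(x - 1)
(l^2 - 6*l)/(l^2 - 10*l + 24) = l/(l - 4)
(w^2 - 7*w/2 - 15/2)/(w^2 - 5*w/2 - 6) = (w - 5)/(w - 4)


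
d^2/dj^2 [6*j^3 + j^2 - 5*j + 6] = 36*j + 2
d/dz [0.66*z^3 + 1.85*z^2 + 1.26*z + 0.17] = 1.98*z^2 + 3.7*z + 1.26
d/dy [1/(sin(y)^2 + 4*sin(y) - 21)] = -2*(sin(y) + 2)*cos(y)/(sin(y)^2 + 4*sin(y) - 21)^2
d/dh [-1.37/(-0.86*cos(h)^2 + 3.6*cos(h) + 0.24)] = (2.3564*cos(h) - 4.932)*sin(h)/(-0.86*cos(h)^2 + 3.6*cos(h) + 0.24)^2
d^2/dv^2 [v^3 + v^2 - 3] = 6*v + 2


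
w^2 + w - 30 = (w - 5)*(w + 6)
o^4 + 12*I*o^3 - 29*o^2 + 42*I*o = o*(o - I)*(o + 6*I)*(o + 7*I)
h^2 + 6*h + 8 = (h + 2)*(h + 4)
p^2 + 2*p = p*(p + 2)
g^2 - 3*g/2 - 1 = (g - 2)*(g + 1/2)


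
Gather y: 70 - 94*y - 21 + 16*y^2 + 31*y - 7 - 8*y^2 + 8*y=8*y^2 - 55*y + 42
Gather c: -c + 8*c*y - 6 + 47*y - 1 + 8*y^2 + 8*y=c*(8*y - 1) + 8*y^2 + 55*y - 7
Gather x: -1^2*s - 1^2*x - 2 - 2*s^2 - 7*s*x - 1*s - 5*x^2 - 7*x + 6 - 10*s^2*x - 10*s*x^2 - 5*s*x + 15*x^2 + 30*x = -2*s^2 - 2*s + x^2*(10 - 10*s) + x*(-10*s^2 - 12*s + 22) + 4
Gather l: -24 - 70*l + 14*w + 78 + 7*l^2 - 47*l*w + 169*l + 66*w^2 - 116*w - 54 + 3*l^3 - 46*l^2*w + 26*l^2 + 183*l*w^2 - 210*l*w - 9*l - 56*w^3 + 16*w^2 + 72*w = 3*l^3 + l^2*(33 - 46*w) + l*(183*w^2 - 257*w + 90) - 56*w^3 + 82*w^2 - 30*w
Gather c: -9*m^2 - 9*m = -9*m^2 - 9*m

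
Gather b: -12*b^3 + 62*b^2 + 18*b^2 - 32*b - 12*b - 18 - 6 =-12*b^3 + 80*b^2 - 44*b - 24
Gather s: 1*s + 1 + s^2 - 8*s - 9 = s^2 - 7*s - 8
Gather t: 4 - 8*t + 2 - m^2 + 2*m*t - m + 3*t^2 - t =-m^2 - m + 3*t^2 + t*(2*m - 9) + 6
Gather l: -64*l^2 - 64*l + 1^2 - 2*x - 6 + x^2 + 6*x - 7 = -64*l^2 - 64*l + x^2 + 4*x - 12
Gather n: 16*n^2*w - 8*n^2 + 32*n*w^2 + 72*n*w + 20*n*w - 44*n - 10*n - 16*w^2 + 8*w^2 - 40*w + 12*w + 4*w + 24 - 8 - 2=n^2*(16*w - 8) + n*(32*w^2 + 92*w - 54) - 8*w^2 - 24*w + 14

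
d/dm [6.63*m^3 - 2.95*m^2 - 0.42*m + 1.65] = 19.89*m^2 - 5.9*m - 0.42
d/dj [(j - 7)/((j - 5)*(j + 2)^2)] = (2*(7 - j)*(j - 5) + (7 - j)*(j + 2) + (j - 5)*(j + 2))/((j - 5)^2*(j + 2)^3)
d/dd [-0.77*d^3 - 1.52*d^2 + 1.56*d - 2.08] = -2.31*d^2 - 3.04*d + 1.56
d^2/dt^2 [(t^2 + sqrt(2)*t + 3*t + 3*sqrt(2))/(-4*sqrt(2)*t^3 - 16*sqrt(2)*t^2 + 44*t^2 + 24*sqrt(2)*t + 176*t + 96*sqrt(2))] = (-2*t^6 - 18*t^5 - 6*sqrt(2)*t^5 - 93*sqrt(2)*t^4 - 42*t^4 - 335*sqrt(2)*t^3 + 221*t^3 - 765*sqrt(2)*t^2 + 936*t^2 - 2556*sqrt(2)*t + 1836*t - 3144*sqrt(2) + 240)/(2*(2*sqrt(2)*t^9 - 66*t^8 + 24*sqrt(2)*t^8 - 792*t^7 + 423*sqrt(2)*t^7 - 3707*t^6 + 4052*sqrt(2)*t^6 - 10692*t^5 + 13734*sqrt(2)*t^5 - 28248*t^4 - 2616*sqrt(2)*t^4 - 94608*sqrt(2)*t^3 - 63008*t^3 - 130752*sqrt(2)*t^2 - 114048*t^2 - 152064*t - 20736*sqrt(2)*t - 27648*sqrt(2)))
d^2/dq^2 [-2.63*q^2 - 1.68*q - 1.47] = -5.26000000000000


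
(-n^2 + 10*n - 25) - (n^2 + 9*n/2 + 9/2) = -2*n^2 + 11*n/2 - 59/2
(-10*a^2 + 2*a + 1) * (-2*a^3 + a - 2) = 20*a^5 - 4*a^4 - 12*a^3 + 22*a^2 - 3*a - 2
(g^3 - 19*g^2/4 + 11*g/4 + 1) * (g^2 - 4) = g^5 - 19*g^4/4 - 5*g^3/4 + 20*g^2 - 11*g - 4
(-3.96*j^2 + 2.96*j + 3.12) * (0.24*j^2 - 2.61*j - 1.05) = -0.9504*j^4 + 11.046*j^3 - 2.8188*j^2 - 11.2512*j - 3.276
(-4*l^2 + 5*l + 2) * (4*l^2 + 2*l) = -16*l^4 + 12*l^3 + 18*l^2 + 4*l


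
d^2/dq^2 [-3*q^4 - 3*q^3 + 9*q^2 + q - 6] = -36*q^2 - 18*q + 18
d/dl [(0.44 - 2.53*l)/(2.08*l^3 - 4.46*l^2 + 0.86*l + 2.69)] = (10.5248*l^3 - 14.0294*l^2 + 3.9248*l - 7.1841)/(4.3264*l^6 - 18.5536*l^5 + 23.4692*l^4 + 3.5192*l^3 - 23.2552*l^2 + 4.6268*l + 7.2361)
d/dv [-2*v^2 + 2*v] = 2 - 4*v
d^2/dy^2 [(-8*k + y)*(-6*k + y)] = 2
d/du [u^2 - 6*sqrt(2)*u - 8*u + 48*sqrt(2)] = 2*u - 6*sqrt(2) - 8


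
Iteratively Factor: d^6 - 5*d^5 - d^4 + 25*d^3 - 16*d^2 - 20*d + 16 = (d - 1)*(d^5 - 4*d^4 - 5*d^3 + 20*d^2 + 4*d - 16) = (d - 1)*(d + 1)*(d^4 - 5*d^3 + 20*d - 16) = (d - 4)*(d - 1)*(d + 1)*(d^3 - d^2 - 4*d + 4) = (d - 4)*(d - 2)*(d - 1)*(d + 1)*(d^2 + d - 2) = (d - 4)*(d - 2)*(d - 1)*(d + 1)*(d + 2)*(d - 1)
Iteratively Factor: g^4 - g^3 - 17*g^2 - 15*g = (g + 3)*(g^3 - 4*g^2 - 5*g) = (g - 5)*(g + 3)*(g^2 + g) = (g - 5)*(g + 1)*(g + 3)*(g)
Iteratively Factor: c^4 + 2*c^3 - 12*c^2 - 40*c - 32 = (c + 2)*(c^3 - 12*c - 16) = (c + 2)^2*(c^2 - 2*c - 8) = (c - 4)*(c + 2)^2*(c + 2)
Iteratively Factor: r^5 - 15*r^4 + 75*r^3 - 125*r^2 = (r - 5)*(r^4 - 10*r^3 + 25*r^2) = (r - 5)^2*(r^3 - 5*r^2) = r*(r - 5)^2*(r^2 - 5*r) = r*(r - 5)^3*(r)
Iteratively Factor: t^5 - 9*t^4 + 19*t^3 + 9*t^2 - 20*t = (t)*(t^4 - 9*t^3 + 19*t^2 + 9*t - 20) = t*(t - 5)*(t^3 - 4*t^2 - t + 4) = t*(t - 5)*(t + 1)*(t^2 - 5*t + 4) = t*(t - 5)*(t - 1)*(t + 1)*(t - 4)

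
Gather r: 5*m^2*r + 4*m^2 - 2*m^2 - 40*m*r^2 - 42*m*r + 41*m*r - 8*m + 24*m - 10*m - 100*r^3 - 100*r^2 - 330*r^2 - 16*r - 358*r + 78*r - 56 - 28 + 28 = 2*m^2 + 6*m - 100*r^3 + r^2*(-40*m - 430) + r*(5*m^2 - m - 296) - 56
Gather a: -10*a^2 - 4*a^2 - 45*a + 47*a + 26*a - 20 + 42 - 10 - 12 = -14*a^2 + 28*a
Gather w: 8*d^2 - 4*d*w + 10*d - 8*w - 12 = 8*d^2 + 10*d + w*(-4*d - 8) - 12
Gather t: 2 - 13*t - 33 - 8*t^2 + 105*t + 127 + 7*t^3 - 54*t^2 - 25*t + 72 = 7*t^3 - 62*t^2 + 67*t + 168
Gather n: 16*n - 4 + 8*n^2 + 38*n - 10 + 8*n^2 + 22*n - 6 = 16*n^2 + 76*n - 20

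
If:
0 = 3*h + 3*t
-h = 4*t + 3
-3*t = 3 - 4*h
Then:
No Solution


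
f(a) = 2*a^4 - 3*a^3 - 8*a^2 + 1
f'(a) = 8*a^3 - 9*a^2 - 16*a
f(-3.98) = 565.25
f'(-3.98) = -583.24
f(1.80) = -21.42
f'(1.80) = -11.30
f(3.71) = 116.59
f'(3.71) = 225.28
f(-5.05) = 1484.10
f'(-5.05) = -1179.02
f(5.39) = 986.86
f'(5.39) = 905.02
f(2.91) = 2.75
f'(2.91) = 74.36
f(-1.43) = 1.78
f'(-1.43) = -18.92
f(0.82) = -5.13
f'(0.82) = -14.76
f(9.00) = 10288.00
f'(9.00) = 4959.00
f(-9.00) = 14662.00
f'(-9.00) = -6417.00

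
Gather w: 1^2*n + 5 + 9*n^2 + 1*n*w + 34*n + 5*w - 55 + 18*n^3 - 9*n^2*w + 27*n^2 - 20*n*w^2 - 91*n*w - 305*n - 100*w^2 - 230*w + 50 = 18*n^3 + 36*n^2 - 270*n + w^2*(-20*n - 100) + w*(-9*n^2 - 90*n - 225)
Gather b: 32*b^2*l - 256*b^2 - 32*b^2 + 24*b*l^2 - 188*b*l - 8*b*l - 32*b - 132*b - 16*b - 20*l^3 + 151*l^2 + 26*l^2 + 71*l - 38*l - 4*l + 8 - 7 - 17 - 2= b^2*(32*l - 288) + b*(24*l^2 - 196*l - 180) - 20*l^3 + 177*l^2 + 29*l - 18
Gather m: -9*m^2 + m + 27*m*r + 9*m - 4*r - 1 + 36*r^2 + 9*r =-9*m^2 + m*(27*r + 10) + 36*r^2 + 5*r - 1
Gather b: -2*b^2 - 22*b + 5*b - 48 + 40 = -2*b^2 - 17*b - 8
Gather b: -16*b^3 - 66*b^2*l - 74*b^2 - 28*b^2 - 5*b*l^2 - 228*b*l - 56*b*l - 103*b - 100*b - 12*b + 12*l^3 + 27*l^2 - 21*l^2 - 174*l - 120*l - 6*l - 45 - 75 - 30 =-16*b^3 + b^2*(-66*l - 102) + b*(-5*l^2 - 284*l - 215) + 12*l^3 + 6*l^2 - 300*l - 150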